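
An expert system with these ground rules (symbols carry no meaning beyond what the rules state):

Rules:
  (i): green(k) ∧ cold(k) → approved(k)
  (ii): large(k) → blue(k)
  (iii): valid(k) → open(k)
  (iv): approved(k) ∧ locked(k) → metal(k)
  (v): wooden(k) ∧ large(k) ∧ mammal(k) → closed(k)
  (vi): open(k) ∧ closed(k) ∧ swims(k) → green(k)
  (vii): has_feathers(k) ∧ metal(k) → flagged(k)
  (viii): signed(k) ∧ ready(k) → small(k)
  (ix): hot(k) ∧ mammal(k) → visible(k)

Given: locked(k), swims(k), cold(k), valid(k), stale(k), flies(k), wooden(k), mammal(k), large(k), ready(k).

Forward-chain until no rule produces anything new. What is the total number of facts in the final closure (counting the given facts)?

16

Round 1: (ii) [large(k) → blue(k)]; (iii) [valid(k) → open(k)]; (v) [wooden(k) ∧ large(k) ∧ mammal(k) → closed(k)]. New: blue(k), open(k), closed(k).
Round 2: (vi) [open(k) ∧ closed(k) ∧ swims(k) → green(k)]. New: green(k).
Round 3: (i) [green(k) ∧ cold(k) → approved(k)]. New: approved(k).
Round 4: (iv) [approved(k) ∧ locked(k) → metal(k)]. New: metal(k).
Closure: {approved(k), blue(k), closed(k), cold(k), flies(k), green(k), large(k), locked(k), mammal(k), metal(k), open(k), ready(k), stale(k), swims(k), valid(k), wooden(k)} — 16 facts.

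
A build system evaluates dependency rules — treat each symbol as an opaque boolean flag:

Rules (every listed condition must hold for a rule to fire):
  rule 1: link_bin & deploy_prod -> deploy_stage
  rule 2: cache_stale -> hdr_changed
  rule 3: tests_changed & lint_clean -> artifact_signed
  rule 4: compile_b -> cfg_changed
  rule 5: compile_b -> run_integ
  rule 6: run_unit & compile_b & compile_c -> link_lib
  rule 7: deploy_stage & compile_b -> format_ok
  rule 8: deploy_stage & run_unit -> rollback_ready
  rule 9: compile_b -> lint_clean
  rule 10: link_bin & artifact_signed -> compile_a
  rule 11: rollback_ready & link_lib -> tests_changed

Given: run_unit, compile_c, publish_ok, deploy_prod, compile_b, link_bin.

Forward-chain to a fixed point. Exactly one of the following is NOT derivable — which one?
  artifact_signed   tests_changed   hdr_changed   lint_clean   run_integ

Round 1 — rule 1, rule 4, rule 5, rule 6, rule 9, derive deploy_stage, cfg_changed, run_integ, link_lib, lint_clean.
Round 2 — rule 7, rule 8, derive format_ok, rollback_ready.
Round 3 — rule 11, derive tests_changed.
Round 4 — rule 3, derive artifact_signed.
Round 5 — rule 10, derive compile_a.
Derived: lint_clean (round 1), artifact_signed (round 4), run_integ (round 1), tests_changed (round 3). hdr_changed never appears in any round.

hdr_changed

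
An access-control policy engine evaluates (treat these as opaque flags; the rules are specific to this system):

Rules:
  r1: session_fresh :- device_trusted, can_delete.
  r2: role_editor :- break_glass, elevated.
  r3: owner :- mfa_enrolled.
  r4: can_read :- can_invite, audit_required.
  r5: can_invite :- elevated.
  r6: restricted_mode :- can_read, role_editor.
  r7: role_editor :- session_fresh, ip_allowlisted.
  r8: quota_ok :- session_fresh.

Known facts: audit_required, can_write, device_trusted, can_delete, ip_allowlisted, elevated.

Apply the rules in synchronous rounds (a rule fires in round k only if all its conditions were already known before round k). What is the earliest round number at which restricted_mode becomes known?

3

Round 1: r1 [session_fresh :- device_trusted, can_delete.]; r5 [can_invite :- elevated.]. Adds session_fresh, can_invite.
Round 2: r4 [can_read :- can_invite, audit_required.]; r7 [role_editor :- session_fresh, ip_allowlisted.]; r8 [quota_ok :- session_fresh.]. Adds can_read, role_editor, quota_ok.
Round 3: r6 [restricted_mode :- can_read, role_editor.]. Adds restricted_mode.
restricted_mode first appears in round 3.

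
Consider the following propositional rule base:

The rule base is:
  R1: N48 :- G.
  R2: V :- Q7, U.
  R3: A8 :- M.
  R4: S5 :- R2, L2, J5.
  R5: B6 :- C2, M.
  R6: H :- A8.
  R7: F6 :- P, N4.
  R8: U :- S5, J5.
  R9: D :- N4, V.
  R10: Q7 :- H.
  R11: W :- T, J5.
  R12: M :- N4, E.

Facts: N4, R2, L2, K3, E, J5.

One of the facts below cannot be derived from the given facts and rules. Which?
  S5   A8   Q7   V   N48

Round 1: R4 [S5 :- R2, L2, J5.]; R12 [M :- N4, E.]. New: S5, M.
Round 2: R3 [A8 :- M.]; R8 [U :- S5, J5.]. New: A8, U.
Round 3: R6 [H :- A8.]. New: H.
Round 4: R10 [Q7 :- H.]. New: Q7.
Round 5: R2 [V :- Q7, U.]. New: V.
Round 6: R9 [D :- N4, V.]. New: D.
Derived: A8 (round 2), V (round 5), Q7 (round 4), S5 (round 1). N48 never appears in any round.

N48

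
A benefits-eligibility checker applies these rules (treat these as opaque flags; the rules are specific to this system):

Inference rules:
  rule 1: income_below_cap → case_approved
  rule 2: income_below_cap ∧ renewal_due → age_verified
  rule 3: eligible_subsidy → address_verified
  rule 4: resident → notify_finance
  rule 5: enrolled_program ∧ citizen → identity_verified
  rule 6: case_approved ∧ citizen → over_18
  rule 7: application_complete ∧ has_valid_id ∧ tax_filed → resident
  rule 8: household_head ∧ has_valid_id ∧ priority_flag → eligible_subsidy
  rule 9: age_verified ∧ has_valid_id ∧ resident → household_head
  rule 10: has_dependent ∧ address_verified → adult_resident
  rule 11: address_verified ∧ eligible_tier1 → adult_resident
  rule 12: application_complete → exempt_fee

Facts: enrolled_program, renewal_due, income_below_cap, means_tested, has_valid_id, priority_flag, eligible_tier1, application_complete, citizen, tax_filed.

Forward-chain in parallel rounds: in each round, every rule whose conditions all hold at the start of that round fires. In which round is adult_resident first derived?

[1] rule 1 [income_below_cap → case_approved]; rule 2 [income_below_cap ∧ renewal_due → age_verified]; rule 5 [enrolled_program ∧ citizen → identity_verified]; rule 7 [application_complete ∧ has_valid_id ∧ tax_filed → resident]; rule 12 [application_complete → exempt_fee]. ⇒ new: case_approved, age_verified, identity_verified, resident, exempt_fee.
[2] rule 4 [resident → notify_finance]; rule 6 [case_approved ∧ citizen → over_18]; rule 9 [age_verified ∧ has_valid_id ∧ resident → household_head]. ⇒ new: notify_finance, over_18, household_head.
[3] rule 8 [household_head ∧ has_valid_id ∧ priority_flag → eligible_subsidy]. ⇒ new: eligible_subsidy.
[4] rule 3 [eligible_subsidy → address_verified]. ⇒ new: address_verified.
[5] rule 11 [address_verified ∧ eligible_tier1 → adult_resident]. ⇒ new: adult_resident.
adult_resident first appears in round 5.

5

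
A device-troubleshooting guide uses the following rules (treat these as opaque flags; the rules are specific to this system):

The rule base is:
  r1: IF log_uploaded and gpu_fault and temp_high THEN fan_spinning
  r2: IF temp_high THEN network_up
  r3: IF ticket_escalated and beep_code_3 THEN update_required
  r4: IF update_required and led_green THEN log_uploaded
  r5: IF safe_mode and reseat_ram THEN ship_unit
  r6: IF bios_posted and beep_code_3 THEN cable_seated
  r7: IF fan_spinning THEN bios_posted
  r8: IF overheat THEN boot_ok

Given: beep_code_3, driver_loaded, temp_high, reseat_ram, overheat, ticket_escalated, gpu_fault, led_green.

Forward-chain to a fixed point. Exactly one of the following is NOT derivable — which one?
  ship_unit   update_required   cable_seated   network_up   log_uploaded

Round 1: r2 [IF temp_high THEN network_up]; r3 [IF ticket_escalated and beep_code_3 THEN update_required]; r8 [IF overheat THEN boot_ok]. New: network_up, update_required, boot_ok.
Round 2: r4 [IF update_required and led_green THEN log_uploaded]. New: log_uploaded.
Round 3: r1 [IF log_uploaded and gpu_fault and temp_high THEN fan_spinning]. New: fan_spinning.
Round 4: r7 [IF fan_spinning THEN bios_posted]. New: bios_posted.
Round 5: r6 [IF bios_posted and beep_code_3 THEN cable_seated]. New: cable_seated.
Derived: log_uploaded (round 2), update_required (round 1), network_up (round 1), cable_seated (round 5). ship_unit never appears in any round.

ship_unit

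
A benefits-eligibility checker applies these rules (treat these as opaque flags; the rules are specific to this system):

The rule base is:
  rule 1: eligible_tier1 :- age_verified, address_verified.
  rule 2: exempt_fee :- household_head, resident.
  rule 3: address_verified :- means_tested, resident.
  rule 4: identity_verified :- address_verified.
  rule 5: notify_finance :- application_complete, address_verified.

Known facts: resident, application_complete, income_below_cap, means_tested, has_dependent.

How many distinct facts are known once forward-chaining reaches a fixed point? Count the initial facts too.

Round 1 — rule 3, derive address_verified.
Round 2 — rule 4, rule 5, derive identity_verified, notify_finance.
Closure: {address_verified, application_complete, has_dependent, identity_verified, income_below_cap, means_tested, notify_finance, resident} — 8 facts.

8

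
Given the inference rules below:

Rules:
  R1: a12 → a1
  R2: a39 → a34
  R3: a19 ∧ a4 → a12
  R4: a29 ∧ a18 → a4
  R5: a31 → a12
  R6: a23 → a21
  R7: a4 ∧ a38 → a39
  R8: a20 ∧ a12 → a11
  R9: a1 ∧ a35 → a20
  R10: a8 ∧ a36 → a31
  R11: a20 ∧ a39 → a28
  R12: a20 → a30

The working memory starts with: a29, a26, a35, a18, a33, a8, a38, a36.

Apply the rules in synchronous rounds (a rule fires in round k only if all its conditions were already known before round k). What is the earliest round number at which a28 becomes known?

5

Round 1: R4 [a29 ∧ a18 → a4]; R10 [a8 ∧ a36 → a31]. Adds a4, a31.
Round 2: R5 [a31 → a12]; R7 [a4 ∧ a38 → a39]. Adds a12, a39.
Round 3: R1 [a12 → a1]; R2 [a39 → a34]. Adds a1, a34.
Round 4: R9 [a1 ∧ a35 → a20]. Adds a20.
Round 5: R8 [a20 ∧ a12 → a11]; R11 [a20 ∧ a39 → a28]; R12 [a20 → a30]. Adds a11, a28, a30.
a28 first appears in round 5.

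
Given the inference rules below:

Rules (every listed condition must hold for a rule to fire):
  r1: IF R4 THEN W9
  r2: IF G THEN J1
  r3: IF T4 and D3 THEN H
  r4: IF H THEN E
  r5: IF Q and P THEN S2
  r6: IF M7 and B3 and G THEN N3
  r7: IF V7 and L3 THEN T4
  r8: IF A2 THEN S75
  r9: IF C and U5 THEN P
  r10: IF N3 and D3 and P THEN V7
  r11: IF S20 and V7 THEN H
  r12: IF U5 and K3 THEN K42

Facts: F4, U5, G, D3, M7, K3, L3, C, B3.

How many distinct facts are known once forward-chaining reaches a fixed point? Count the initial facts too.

Round 1 fires r2, r6, r9, r12, giving J1, N3, P, K42.
Round 2 fires r10, giving V7.
Round 3 fires r7, giving T4.
Round 4 fires r3, giving H.
Round 5 fires r4, giving E.
Closure: {B3, C, D3, E, F4, G, H, J1, K3, K42, L3, M7, N3, P, T4, U5, V7} — 17 facts.

17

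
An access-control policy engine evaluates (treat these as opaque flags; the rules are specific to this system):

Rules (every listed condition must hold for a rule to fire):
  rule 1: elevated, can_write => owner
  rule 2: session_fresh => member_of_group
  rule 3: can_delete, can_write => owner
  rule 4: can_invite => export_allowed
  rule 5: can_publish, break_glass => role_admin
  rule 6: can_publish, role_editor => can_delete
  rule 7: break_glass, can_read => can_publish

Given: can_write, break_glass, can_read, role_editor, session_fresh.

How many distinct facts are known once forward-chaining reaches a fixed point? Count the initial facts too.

Round 1 — rule 2, rule 7, derive member_of_group, can_publish.
Round 2 — rule 5, rule 6, derive role_admin, can_delete.
Round 3 — rule 3, derive owner.
Closure: {break_glass, can_delete, can_publish, can_read, can_write, member_of_group, owner, role_admin, role_editor, session_fresh} — 10 facts.

10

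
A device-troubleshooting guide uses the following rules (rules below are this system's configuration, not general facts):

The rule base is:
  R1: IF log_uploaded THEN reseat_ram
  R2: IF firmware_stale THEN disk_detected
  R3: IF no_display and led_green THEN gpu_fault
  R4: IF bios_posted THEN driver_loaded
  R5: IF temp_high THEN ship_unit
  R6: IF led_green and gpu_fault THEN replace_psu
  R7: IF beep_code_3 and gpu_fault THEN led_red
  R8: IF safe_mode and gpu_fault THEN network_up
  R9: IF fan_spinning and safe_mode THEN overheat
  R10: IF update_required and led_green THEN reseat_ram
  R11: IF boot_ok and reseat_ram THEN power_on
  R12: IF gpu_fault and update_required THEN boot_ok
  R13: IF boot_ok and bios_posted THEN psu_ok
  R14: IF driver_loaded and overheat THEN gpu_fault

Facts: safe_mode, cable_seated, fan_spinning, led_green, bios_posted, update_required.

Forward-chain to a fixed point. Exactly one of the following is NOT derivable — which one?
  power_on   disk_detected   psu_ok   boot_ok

Round 1 fires R4, R9, R10, giving driver_loaded, overheat, reseat_ram.
Round 2 fires R14, giving gpu_fault.
Round 3 fires R6, R8, R12, giving replace_psu, network_up, boot_ok.
Round 4 fires R11, R13, giving power_on, psu_ok.
Derived: psu_ok (round 4), power_on (round 4), boot_ok (round 3). disk_detected never appears in any round.

disk_detected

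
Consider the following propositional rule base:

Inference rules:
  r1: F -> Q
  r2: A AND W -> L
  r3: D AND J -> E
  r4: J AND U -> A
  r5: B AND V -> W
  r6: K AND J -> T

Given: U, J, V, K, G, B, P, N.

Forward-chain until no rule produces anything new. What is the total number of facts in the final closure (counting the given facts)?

[1] r4 [J AND U -> A]; r5 [B AND V -> W]; r6 [K AND J -> T]. ⇒ new: A, W, T.
[2] r2 [A AND W -> L]. ⇒ new: L.
Closure: {A, B, G, J, K, L, N, P, T, U, V, W} — 12 facts.

12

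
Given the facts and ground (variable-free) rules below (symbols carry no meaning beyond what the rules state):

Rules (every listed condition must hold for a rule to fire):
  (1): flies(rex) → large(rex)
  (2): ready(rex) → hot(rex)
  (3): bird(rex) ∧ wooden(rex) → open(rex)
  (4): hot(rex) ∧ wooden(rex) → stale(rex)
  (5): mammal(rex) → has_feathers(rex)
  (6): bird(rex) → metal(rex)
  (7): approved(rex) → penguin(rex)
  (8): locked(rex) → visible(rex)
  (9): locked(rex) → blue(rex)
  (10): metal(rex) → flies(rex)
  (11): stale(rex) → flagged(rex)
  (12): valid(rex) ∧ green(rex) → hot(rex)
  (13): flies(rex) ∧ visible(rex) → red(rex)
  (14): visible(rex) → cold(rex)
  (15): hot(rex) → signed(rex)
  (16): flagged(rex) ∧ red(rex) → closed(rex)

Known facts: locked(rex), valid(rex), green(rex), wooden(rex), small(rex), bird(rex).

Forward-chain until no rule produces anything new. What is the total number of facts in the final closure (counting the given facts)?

19

Round 1: (3) [bird(rex) ∧ wooden(rex) → open(rex)]; (6) [bird(rex) → metal(rex)]; (8) [locked(rex) → visible(rex)]; (9) [locked(rex) → blue(rex)]; (12) [valid(rex) ∧ green(rex) → hot(rex)]. New: open(rex), metal(rex), visible(rex), blue(rex), hot(rex).
Round 2: (4) [hot(rex) ∧ wooden(rex) → stale(rex)]; (10) [metal(rex) → flies(rex)]; (14) [visible(rex) → cold(rex)]; (15) [hot(rex) → signed(rex)]. New: stale(rex), flies(rex), cold(rex), signed(rex).
Round 3: (1) [flies(rex) → large(rex)]; (11) [stale(rex) → flagged(rex)]; (13) [flies(rex) ∧ visible(rex) → red(rex)]. New: large(rex), flagged(rex), red(rex).
Round 4: (16) [flagged(rex) ∧ red(rex) → closed(rex)]. New: closed(rex).
Closure: {bird(rex), blue(rex), closed(rex), cold(rex), flagged(rex), flies(rex), green(rex), hot(rex), large(rex), locked(rex), metal(rex), open(rex), red(rex), signed(rex), small(rex), stale(rex), valid(rex), visible(rex), wooden(rex)} — 19 facts.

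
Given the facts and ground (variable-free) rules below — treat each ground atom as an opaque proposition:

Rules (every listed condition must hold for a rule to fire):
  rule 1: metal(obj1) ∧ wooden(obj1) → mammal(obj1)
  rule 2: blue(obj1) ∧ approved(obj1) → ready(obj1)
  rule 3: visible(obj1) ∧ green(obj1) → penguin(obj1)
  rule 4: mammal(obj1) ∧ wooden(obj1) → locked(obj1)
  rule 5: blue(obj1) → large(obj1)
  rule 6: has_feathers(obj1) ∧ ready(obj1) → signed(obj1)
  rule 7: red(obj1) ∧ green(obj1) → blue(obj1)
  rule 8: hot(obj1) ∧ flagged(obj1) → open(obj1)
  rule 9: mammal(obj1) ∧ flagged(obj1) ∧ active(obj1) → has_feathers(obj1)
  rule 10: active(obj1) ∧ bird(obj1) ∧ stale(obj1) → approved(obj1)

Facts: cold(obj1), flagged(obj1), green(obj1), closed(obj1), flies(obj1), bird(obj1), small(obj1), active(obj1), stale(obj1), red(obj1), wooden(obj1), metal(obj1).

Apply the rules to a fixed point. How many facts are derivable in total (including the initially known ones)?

20

[1] rule 1 [metal(obj1) ∧ wooden(obj1) → mammal(obj1)]; rule 7 [red(obj1) ∧ green(obj1) → blue(obj1)]; rule 10 [active(obj1) ∧ bird(obj1) ∧ stale(obj1) → approved(obj1)]. ⇒ new: mammal(obj1), blue(obj1), approved(obj1).
[2] rule 2 [blue(obj1) ∧ approved(obj1) → ready(obj1)]; rule 4 [mammal(obj1) ∧ wooden(obj1) → locked(obj1)]; rule 5 [blue(obj1) → large(obj1)]; rule 9 [mammal(obj1) ∧ flagged(obj1) ∧ active(obj1) → has_feathers(obj1)]. ⇒ new: ready(obj1), locked(obj1), large(obj1), has_feathers(obj1).
[3] rule 6 [has_feathers(obj1) ∧ ready(obj1) → signed(obj1)]. ⇒ new: signed(obj1).
Closure: {active(obj1), approved(obj1), bird(obj1), blue(obj1), closed(obj1), cold(obj1), flagged(obj1), flies(obj1), green(obj1), has_feathers(obj1), large(obj1), locked(obj1), mammal(obj1), metal(obj1), ready(obj1), red(obj1), signed(obj1), small(obj1), stale(obj1), wooden(obj1)} — 20 facts.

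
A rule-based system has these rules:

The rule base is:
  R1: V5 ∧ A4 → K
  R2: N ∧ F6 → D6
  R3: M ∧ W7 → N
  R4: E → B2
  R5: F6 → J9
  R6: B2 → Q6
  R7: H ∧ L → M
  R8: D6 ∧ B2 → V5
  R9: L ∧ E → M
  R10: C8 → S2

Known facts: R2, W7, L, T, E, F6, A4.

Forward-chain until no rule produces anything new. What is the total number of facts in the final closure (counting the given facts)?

15

Round 1 fires R4, R5, R9, giving B2, J9, M.
Round 2 fires R3, R6, giving N, Q6.
Round 3 fires R2, giving D6.
Round 4 fires R8, giving V5.
Round 5 fires R1, giving K.
Closure: {A4, B2, D6, E, F6, J9, K, L, M, N, Q6, R2, T, V5, W7} — 15 facts.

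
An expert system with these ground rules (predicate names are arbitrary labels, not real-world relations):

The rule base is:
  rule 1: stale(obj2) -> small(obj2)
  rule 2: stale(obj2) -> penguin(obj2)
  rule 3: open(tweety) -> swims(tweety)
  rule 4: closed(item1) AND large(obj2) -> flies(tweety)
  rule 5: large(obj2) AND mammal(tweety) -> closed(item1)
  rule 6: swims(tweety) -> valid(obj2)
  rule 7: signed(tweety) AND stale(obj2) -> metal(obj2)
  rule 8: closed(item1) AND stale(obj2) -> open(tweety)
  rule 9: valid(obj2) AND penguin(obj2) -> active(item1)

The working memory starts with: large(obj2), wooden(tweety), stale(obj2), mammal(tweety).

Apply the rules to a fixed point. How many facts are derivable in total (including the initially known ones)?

Round 1: rule 1 [stale(obj2) -> small(obj2)]; rule 2 [stale(obj2) -> penguin(obj2)]; rule 5 [large(obj2) AND mammal(tweety) -> closed(item1)]. Adds small(obj2), penguin(obj2), closed(item1).
Round 2: rule 4 [closed(item1) AND large(obj2) -> flies(tweety)]; rule 8 [closed(item1) AND stale(obj2) -> open(tweety)]. Adds flies(tweety), open(tweety).
Round 3: rule 3 [open(tweety) -> swims(tweety)]. Adds swims(tweety).
Round 4: rule 6 [swims(tweety) -> valid(obj2)]. Adds valid(obj2).
Round 5: rule 9 [valid(obj2) AND penguin(obj2) -> active(item1)]. Adds active(item1).
Closure: {active(item1), closed(item1), flies(tweety), large(obj2), mammal(tweety), open(tweety), penguin(obj2), small(obj2), stale(obj2), swims(tweety), valid(obj2), wooden(tweety)} — 12 facts.

12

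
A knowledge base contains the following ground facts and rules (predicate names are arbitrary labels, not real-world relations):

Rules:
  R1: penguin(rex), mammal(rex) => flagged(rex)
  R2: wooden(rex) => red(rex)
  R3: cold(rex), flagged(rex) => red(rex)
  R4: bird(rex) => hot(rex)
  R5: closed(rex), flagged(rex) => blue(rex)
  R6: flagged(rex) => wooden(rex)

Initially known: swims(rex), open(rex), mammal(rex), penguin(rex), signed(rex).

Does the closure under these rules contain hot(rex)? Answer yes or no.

[1] R1 [penguin(rex), mammal(rex) => flagged(rex)]. ⇒ new: flagged(rex).
[2] R6 [flagged(rex) => wooden(rex)]. ⇒ new: wooden(rex).
[3] R2 [wooden(rex) => red(rex)]. ⇒ new: red(rex).
Fixed point reached. hot(rex) is concluded only by R4; R4 needs bird(rex) (never derived).

no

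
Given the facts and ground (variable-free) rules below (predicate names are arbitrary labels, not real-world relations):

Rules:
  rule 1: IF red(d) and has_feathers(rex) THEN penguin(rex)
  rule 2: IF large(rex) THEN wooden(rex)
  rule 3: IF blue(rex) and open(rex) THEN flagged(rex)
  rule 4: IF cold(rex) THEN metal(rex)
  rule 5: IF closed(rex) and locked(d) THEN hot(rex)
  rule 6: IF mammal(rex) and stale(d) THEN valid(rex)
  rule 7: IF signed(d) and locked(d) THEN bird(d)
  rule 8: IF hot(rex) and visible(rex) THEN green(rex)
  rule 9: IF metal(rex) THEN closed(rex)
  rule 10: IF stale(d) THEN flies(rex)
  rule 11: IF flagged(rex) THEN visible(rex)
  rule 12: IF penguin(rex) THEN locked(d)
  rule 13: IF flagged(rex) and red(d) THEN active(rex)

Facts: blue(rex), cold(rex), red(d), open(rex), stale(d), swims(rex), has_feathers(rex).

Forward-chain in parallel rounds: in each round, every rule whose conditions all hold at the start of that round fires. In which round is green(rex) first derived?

Round 1 fires rule 1, rule 3, rule 4, rule 10, giving penguin(rex), flagged(rex), metal(rex), flies(rex).
Round 2 fires rule 9, rule 11, rule 12, rule 13, giving closed(rex), visible(rex), locked(d), active(rex).
Round 3 fires rule 5, giving hot(rex).
Round 4 fires rule 8, giving green(rex).
green(rex) first appears in round 4.

4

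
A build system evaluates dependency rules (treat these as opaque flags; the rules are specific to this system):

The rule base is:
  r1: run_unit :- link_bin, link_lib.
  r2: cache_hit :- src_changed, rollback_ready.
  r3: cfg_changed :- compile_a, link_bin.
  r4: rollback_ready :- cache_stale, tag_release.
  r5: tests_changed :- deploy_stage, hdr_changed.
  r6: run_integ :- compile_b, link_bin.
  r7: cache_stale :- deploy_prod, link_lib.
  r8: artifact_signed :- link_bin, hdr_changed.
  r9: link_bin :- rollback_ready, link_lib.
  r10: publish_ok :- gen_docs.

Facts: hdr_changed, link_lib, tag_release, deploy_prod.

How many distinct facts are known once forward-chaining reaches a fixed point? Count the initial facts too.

9

Round 1 fires r7, giving cache_stale.
Round 2 fires r4, giving rollback_ready.
Round 3 fires r9, giving link_bin.
Round 4 fires r1, r8, giving run_unit, artifact_signed.
Closure: {artifact_signed, cache_stale, deploy_prod, hdr_changed, link_bin, link_lib, rollback_ready, run_unit, tag_release} — 9 facts.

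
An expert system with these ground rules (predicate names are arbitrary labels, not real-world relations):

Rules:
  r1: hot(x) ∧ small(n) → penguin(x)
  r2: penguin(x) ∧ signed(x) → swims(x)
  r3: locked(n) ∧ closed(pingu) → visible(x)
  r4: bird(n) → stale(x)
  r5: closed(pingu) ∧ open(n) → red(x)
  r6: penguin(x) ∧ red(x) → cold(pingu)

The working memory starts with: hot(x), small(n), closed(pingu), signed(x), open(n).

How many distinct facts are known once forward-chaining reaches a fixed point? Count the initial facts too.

9

Round 1 fires r1, r5, giving penguin(x), red(x).
Round 2 fires r2, r6, giving swims(x), cold(pingu).
Closure: {closed(pingu), cold(pingu), hot(x), open(n), penguin(x), red(x), signed(x), small(n), swims(x)} — 9 facts.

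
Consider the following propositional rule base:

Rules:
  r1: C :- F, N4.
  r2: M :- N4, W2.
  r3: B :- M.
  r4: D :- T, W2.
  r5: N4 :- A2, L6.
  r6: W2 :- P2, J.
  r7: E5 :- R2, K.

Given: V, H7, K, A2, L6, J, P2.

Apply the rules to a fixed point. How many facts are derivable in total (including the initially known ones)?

11

[1] r5 [N4 :- A2, L6.]; r6 [W2 :- P2, J.]. ⇒ new: N4, W2.
[2] r2 [M :- N4, W2.]. ⇒ new: M.
[3] r3 [B :- M.]. ⇒ new: B.
Closure: {A2, B, H7, J, K, L6, M, N4, P2, V, W2} — 11 facts.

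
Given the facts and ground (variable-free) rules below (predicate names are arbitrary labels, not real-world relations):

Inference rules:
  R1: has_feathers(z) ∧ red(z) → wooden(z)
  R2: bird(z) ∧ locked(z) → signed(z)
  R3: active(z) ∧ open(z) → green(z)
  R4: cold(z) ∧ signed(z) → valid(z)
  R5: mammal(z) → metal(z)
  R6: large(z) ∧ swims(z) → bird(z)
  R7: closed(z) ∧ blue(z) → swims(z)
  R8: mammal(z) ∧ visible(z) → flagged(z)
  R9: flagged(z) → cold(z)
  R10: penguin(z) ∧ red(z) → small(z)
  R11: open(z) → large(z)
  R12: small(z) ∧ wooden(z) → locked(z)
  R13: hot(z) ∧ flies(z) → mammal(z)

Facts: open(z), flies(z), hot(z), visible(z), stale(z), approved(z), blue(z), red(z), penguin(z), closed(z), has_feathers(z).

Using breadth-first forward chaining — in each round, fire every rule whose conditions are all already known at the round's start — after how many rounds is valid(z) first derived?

Round 1: R1 [has_feathers(z) ∧ red(z) → wooden(z)]; R7 [closed(z) ∧ blue(z) → swims(z)]; R10 [penguin(z) ∧ red(z) → small(z)]; R11 [open(z) → large(z)]; R13 [hot(z) ∧ flies(z) → mammal(z)]. New: wooden(z), swims(z), small(z), large(z), mammal(z).
Round 2: R5 [mammal(z) → metal(z)]; R6 [large(z) ∧ swims(z) → bird(z)]; R8 [mammal(z) ∧ visible(z) → flagged(z)]; R12 [small(z) ∧ wooden(z) → locked(z)]. New: metal(z), bird(z), flagged(z), locked(z).
Round 3: R2 [bird(z) ∧ locked(z) → signed(z)]; R9 [flagged(z) → cold(z)]. New: signed(z), cold(z).
Round 4: R4 [cold(z) ∧ signed(z) → valid(z)]. New: valid(z).
valid(z) first appears in round 4.

4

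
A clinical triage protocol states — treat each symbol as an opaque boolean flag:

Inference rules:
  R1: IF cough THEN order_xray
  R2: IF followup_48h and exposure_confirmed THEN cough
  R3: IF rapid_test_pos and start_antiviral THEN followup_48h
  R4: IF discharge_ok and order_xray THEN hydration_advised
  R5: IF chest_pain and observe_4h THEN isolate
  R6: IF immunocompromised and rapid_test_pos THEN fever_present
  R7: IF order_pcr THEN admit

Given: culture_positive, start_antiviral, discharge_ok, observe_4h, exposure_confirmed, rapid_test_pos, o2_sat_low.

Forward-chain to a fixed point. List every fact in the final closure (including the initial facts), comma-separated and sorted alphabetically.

cough, culture_positive, discharge_ok, exposure_confirmed, followup_48h, hydration_advised, o2_sat_low, observe_4h, order_xray, rapid_test_pos, start_antiviral

Round 1 fires R3, giving followup_48h.
Round 2 fires R2, giving cough.
Round 3 fires R1, giving order_xray.
Round 4 fires R4, giving hydration_advised.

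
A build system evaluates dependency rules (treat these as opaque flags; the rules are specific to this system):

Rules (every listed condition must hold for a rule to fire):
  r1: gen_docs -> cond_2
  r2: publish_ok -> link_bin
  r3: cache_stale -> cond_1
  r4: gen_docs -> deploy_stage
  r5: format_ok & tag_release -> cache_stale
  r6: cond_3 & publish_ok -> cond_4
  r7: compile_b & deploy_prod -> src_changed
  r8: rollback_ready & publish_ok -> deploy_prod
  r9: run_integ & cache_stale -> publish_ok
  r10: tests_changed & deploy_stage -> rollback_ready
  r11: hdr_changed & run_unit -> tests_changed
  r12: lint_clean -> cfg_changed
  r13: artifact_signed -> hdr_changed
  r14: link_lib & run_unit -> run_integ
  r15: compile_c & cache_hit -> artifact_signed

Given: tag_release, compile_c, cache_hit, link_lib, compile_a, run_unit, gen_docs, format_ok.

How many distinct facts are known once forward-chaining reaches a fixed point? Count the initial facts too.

20

Round 1: r1 [gen_docs -> cond_2]; r4 [gen_docs -> deploy_stage]; r5 [format_ok & tag_release -> cache_stale]; r14 [link_lib & run_unit -> run_integ]; r15 [compile_c & cache_hit -> artifact_signed]. Adds cond_2, deploy_stage, cache_stale, run_integ, artifact_signed.
Round 2: r3 [cache_stale -> cond_1]; r9 [run_integ & cache_stale -> publish_ok]; r13 [artifact_signed -> hdr_changed]. Adds cond_1, publish_ok, hdr_changed.
Round 3: r2 [publish_ok -> link_bin]; r11 [hdr_changed & run_unit -> tests_changed]. Adds link_bin, tests_changed.
Round 4: r10 [tests_changed & deploy_stage -> rollback_ready]. Adds rollback_ready.
Round 5: r8 [rollback_ready & publish_ok -> deploy_prod]. Adds deploy_prod.
Closure: {artifact_signed, cache_hit, cache_stale, compile_a, compile_c, cond_1, cond_2, deploy_prod, deploy_stage, format_ok, gen_docs, hdr_changed, link_bin, link_lib, publish_ok, rollback_ready, run_integ, run_unit, tag_release, tests_changed} — 20 facts.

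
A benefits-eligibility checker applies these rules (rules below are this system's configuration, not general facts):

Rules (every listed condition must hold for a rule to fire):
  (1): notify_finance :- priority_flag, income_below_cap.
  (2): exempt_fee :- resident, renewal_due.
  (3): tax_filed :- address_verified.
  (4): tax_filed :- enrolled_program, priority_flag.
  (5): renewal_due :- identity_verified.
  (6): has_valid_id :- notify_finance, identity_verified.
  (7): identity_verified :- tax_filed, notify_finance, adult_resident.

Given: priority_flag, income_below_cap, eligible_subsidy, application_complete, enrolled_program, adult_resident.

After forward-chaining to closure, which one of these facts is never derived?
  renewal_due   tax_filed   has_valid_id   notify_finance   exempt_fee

exempt_fee

Round 1 — (1), (4), derive notify_finance, tax_filed.
Round 2 — (7), derive identity_verified.
Round 3 — (5), (6), derive renewal_due, has_valid_id.
Derived: tax_filed (round 1), notify_finance (round 1), has_valid_id (round 3), renewal_due (round 3). exempt_fee never appears in any round.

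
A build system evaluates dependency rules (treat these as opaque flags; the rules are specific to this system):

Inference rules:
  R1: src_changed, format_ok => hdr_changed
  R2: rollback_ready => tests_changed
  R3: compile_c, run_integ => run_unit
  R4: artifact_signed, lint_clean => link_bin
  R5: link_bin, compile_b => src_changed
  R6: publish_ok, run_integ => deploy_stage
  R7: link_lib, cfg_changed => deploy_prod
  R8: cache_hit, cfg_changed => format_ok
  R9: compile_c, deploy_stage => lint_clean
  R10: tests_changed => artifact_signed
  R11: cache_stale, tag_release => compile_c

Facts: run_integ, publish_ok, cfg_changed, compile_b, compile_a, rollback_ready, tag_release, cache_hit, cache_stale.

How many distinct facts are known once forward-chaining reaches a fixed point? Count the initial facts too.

[1] R2 [rollback_ready => tests_changed]; R6 [publish_ok, run_integ => deploy_stage]; R8 [cache_hit, cfg_changed => format_ok]; R11 [cache_stale, tag_release => compile_c]. ⇒ new: tests_changed, deploy_stage, format_ok, compile_c.
[2] R3 [compile_c, run_integ => run_unit]; R9 [compile_c, deploy_stage => lint_clean]; R10 [tests_changed => artifact_signed]. ⇒ new: run_unit, lint_clean, artifact_signed.
[3] R4 [artifact_signed, lint_clean => link_bin]. ⇒ new: link_bin.
[4] R5 [link_bin, compile_b => src_changed]. ⇒ new: src_changed.
[5] R1 [src_changed, format_ok => hdr_changed]. ⇒ new: hdr_changed.
Closure: {artifact_signed, cache_hit, cache_stale, cfg_changed, compile_a, compile_b, compile_c, deploy_stage, format_ok, hdr_changed, link_bin, lint_clean, publish_ok, rollback_ready, run_integ, run_unit, src_changed, tag_release, tests_changed} — 19 facts.

19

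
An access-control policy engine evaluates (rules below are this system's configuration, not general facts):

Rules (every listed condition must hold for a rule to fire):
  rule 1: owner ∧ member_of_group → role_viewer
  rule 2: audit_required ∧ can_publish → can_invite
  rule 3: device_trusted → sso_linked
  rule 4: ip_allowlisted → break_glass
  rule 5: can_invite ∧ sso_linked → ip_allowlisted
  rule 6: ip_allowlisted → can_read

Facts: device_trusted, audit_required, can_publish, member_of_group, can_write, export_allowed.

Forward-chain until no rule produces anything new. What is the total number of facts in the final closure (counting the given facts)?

11

Round 1: rule 2 [audit_required ∧ can_publish → can_invite]; rule 3 [device_trusted → sso_linked]. Adds can_invite, sso_linked.
Round 2: rule 5 [can_invite ∧ sso_linked → ip_allowlisted]. Adds ip_allowlisted.
Round 3: rule 4 [ip_allowlisted → break_glass]; rule 6 [ip_allowlisted → can_read]. Adds break_glass, can_read.
Closure: {audit_required, break_glass, can_invite, can_publish, can_read, can_write, device_trusted, export_allowed, ip_allowlisted, member_of_group, sso_linked} — 11 facts.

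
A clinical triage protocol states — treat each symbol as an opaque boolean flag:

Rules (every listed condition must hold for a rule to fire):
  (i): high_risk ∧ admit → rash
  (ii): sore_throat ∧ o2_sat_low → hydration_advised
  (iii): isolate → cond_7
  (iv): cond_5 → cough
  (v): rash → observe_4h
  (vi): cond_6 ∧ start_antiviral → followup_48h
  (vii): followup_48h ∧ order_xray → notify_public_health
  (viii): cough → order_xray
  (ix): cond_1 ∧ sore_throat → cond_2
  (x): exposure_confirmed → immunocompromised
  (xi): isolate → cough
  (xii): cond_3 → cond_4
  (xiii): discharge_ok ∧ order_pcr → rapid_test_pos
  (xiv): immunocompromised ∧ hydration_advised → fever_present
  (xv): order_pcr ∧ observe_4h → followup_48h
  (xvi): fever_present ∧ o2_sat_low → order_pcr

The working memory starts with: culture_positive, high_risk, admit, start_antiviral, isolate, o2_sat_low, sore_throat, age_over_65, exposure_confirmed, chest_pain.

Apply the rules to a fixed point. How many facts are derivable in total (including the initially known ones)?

Round 1 fires (i), (ii), (iii), (x), (xi), giving rash, hydration_advised, cond_7, immunocompromised, cough.
Round 2 fires (v), (viii), (xiv), giving observe_4h, order_xray, fever_present.
Round 3 fires (xvi), giving order_pcr.
Round 4 fires (xv), giving followup_48h.
Round 5 fires (vii), giving notify_public_health.
Closure: {admit, age_over_65, chest_pain, cond_7, cough, culture_positive, exposure_confirmed, fever_present, followup_48h, high_risk, hydration_advised, immunocompromised, isolate, notify_public_health, o2_sat_low, observe_4h, order_pcr, order_xray, rash, sore_throat, start_antiviral} — 21 facts.

21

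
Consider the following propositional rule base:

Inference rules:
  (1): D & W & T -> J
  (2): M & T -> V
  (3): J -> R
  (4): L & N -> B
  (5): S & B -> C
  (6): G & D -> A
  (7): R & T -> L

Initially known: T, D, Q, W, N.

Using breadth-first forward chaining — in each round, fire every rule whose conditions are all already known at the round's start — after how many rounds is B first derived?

4

Round 1 — (1), derive J.
Round 2 — (3), derive R.
Round 3 — (7), derive L.
Round 4 — (4), derive B.
B first appears in round 4.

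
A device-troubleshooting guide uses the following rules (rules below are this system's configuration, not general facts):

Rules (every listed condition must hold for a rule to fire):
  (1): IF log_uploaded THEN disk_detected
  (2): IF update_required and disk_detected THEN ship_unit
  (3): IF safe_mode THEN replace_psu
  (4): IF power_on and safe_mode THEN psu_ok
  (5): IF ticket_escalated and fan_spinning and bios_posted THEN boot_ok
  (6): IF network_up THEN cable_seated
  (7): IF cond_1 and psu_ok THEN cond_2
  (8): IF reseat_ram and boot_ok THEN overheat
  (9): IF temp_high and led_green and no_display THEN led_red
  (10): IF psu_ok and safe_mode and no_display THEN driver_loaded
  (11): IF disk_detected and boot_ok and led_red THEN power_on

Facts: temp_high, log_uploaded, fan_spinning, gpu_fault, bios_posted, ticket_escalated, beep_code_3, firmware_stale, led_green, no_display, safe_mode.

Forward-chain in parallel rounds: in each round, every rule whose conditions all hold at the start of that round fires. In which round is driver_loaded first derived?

[1] (1) [IF log_uploaded THEN disk_detected]; (3) [IF safe_mode THEN replace_psu]; (5) [IF ticket_escalated and fan_spinning and bios_posted THEN boot_ok]; (9) [IF temp_high and led_green and no_display THEN led_red]. ⇒ new: disk_detected, replace_psu, boot_ok, led_red.
[2] (11) [IF disk_detected and boot_ok and led_red THEN power_on]. ⇒ new: power_on.
[3] (4) [IF power_on and safe_mode THEN psu_ok]. ⇒ new: psu_ok.
[4] (10) [IF psu_ok and safe_mode and no_display THEN driver_loaded]. ⇒ new: driver_loaded.
driver_loaded first appears in round 4.

4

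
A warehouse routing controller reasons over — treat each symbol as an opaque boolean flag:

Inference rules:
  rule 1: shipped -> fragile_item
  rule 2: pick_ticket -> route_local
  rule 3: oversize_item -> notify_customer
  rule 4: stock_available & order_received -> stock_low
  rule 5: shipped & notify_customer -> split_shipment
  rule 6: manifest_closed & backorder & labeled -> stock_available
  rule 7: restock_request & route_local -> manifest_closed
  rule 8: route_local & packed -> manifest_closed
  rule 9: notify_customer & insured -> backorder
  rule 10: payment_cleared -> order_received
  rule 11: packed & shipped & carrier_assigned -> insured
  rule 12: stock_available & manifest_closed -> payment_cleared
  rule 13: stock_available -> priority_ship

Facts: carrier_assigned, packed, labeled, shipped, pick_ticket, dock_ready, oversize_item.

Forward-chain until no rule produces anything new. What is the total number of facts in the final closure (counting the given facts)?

[1] rule 1 [shipped -> fragile_item]; rule 2 [pick_ticket -> route_local]; rule 3 [oversize_item -> notify_customer]; rule 11 [packed & shipped & carrier_assigned -> insured]. ⇒ new: fragile_item, route_local, notify_customer, insured.
[2] rule 5 [shipped & notify_customer -> split_shipment]; rule 8 [route_local & packed -> manifest_closed]; rule 9 [notify_customer & insured -> backorder]. ⇒ new: split_shipment, manifest_closed, backorder.
[3] rule 6 [manifest_closed & backorder & labeled -> stock_available]. ⇒ new: stock_available.
[4] rule 12 [stock_available & manifest_closed -> payment_cleared]; rule 13 [stock_available -> priority_ship]. ⇒ new: payment_cleared, priority_ship.
[5] rule 10 [payment_cleared -> order_received]. ⇒ new: order_received.
[6] rule 4 [stock_available & order_received -> stock_low]. ⇒ new: stock_low.
Closure: {backorder, carrier_assigned, dock_ready, fragile_item, insured, labeled, manifest_closed, notify_customer, order_received, oversize_item, packed, payment_cleared, pick_ticket, priority_ship, route_local, shipped, split_shipment, stock_available, stock_low} — 19 facts.

19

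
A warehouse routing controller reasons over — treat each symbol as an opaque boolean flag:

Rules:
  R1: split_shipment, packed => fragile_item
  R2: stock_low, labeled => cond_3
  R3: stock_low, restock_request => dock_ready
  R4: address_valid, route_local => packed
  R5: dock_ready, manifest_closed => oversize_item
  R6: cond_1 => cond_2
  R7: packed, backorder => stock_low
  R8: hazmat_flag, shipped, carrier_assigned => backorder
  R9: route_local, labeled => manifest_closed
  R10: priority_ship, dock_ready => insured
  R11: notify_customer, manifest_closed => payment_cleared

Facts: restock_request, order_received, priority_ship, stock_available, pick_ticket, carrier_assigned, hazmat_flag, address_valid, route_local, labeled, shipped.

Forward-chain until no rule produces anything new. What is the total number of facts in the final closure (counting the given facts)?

19

Round 1: R4 [address_valid, route_local => packed]; R8 [hazmat_flag, shipped, carrier_assigned => backorder]; R9 [route_local, labeled => manifest_closed]. Adds packed, backorder, manifest_closed.
Round 2: R7 [packed, backorder => stock_low]. Adds stock_low.
Round 3: R2 [stock_low, labeled => cond_3]; R3 [stock_low, restock_request => dock_ready]. Adds cond_3, dock_ready.
Round 4: R5 [dock_ready, manifest_closed => oversize_item]; R10 [priority_ship, dock_ready => insured]. Adds oversize_item, insured.
Closure: {address_valid, backorder, carrier_assigned, cond_3, dock_ready, hazmat_flag, insured, labeled, manifest_closed, order_received, oversize_item, packed, pick_ticket, priority_ship, restock_request, route_local, shipped, stock_available, stock_low} — 19 facts.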